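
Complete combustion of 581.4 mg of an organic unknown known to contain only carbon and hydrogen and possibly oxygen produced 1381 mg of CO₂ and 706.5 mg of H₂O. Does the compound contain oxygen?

mol C = 1.381 g CO₂ ÷ 44.009 g/mol = 0.031380 mol
mol H = 2 × 0.7065 g H₂O ÷ 18.015 g/mol = 0.078435 mol
C and H account for only 0.45597 g of the 0.5814 g sample; the remaining 0.12543 g must be oxygen.

yes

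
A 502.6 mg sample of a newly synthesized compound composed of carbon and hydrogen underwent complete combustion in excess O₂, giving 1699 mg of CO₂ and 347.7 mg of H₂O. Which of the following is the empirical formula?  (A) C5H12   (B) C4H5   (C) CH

(C) CH

mol C = 1.699 g CO₂ ÷ 44.009 g/mol = 0.038606 mol
mol H = 2 × 0.3477 g H₂O ÷ 18.015 g/mol = 0.038601 mol
Divide by the smallest (0.038601 mol): C 1.000, H 1.000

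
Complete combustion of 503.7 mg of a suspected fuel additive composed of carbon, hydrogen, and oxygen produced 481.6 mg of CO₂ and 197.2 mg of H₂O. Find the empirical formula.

mol C = 0.4816 g CO₂ ÷ 44.009 g/mol = 0.010943 mol
mol H = 2 × 0.1972 g H₂O ÷ 18.015 g/mol = 0.021893 mol
mass O = 0.5037 − (0.13144 + 0.022068) = 0.35019 g → mol O = 0.35019 ÷ 15.999 = 0.021888 mol
Divide by the smallest (0.010943 mol): C 1.000, H 2.001, O 2.000

CH2O2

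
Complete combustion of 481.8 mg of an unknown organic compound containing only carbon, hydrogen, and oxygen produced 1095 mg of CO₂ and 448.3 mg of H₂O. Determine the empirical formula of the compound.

mol C = 1.095 g CO₂ ÷ 44.009 g/mol = 0.024881 mol
mol H = 2 × 0.4483 g H₂O ÷ 18.015 g/mol = 0.049770 mol
mass O = 0.4818 − (0.29885 + 0.050168) = 0.13278 g → mol O = 0.13278 ÷ 15.999 = 0.0082995 mol
Divide by the smallest (0.0082995 mol): C 2.998, H 5.997, O 1.000

C3H6O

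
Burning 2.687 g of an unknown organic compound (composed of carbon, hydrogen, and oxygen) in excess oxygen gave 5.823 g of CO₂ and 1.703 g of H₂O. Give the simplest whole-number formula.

mol C = 5.823 g CO₂ ÷ 44.009 g/mol = 0.13231 mol
mol H = 2 × 1.703 g H₂O ÷ 18.015 g/mol = 0.18906 mol
mass O = 2.687 − (1.5892 + 0.19058) = 0.90720 g → mol O = 0.90720 ÷ 15.999 = 0.056704 mol
Divide by the smallest (0.056704 mol): C 2.333, H 3.334, O 1.000
Multiplying each by 3 gives whole numbers: C 7.00, H 10.00, O 3.00

C7H10O3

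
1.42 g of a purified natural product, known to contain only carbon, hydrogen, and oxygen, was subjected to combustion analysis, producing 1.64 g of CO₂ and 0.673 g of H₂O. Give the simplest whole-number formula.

mol C = 1.64 g CO₂ ÷ 44.009 g/mol = 0.03727 mol
mol H = 2 × 0.673 g H₂O ÷ 18.015 g/mol = 0.07472 mol
mass O = 1.42 − (0.4476 + 0.07531) = 0.8971 g → mol O = 0.8971 ÷ 15.999 = 0.05607 mol
Divide by the smallest (0.03727 mol): C 1.000, H 2.005, O 1.505
Multiplying each by 2 gives whole numbers: C 2.00, H 4.01, O 3.01

C2H4O3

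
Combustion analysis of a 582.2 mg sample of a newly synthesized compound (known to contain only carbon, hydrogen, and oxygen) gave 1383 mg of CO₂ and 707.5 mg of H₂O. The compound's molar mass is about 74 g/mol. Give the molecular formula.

mol C = 1.383 g CO₂ ÷ 44.009 g/mol = 0.031425 mol
mol H = 2 × 0.7075 g H₂O ÷ 18.015 g/mol = 0.078546 mol
mass O = 0.5822 − (0.37745 + 0.079174) = 0.12558 g → mol O = 0.12558 ÷ 15.999 = 0.0078490 mol
Divide by the smallest (0.0078490 mol): C 4.004, H 10.007, O 1.000
Empirical formula: C4H10O
Empirical-formula mass = 74.12 g/mol; 74 ÷ 74.12 ≈ 1, so the molecular formula is C4H10O.

C4H10O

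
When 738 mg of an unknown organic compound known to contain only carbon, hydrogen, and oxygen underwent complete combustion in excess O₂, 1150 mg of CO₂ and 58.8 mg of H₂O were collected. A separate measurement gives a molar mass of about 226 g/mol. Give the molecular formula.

C8H2O8

mol C = 1.15 g CO₂ ÷ 44.009 g/mol = 0.02613 mol
mol H = 2 × 0.0588 g H₂O ÷ 18.015 g/mol = 0.006528 mol
mass O = 0.738 − (0.3139 + 0.006580) = 0.4176 g → mol O = 0.4176 ÷ 15.999 = 0.02610 mol
Divide by the smallest (0.006528 mol): C 4.003, H 1.000, O 3.998
Empirical formula: C4HO4
Empirical-formula mass = 113.05 g/mol; 226 ÷ 113.05 ≈ 2, so the molecular formula is C8H2O8.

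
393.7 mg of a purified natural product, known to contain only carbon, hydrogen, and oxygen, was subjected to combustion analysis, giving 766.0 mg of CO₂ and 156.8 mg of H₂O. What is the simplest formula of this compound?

C5H5O3

mol C = 0.7660 g CO₂ ÷ 44.009 g/mol = 0.017406 mol
mol H = 2 × 0.1568 g H₂O ÷ 18.015 g/mol = 0.017408 mol
mass O = 0.3937 − (0.20906 + 0.017547) = 0.16710 g → mol O = 0.16710 ÷ 15.999 = 0.010444 mol
Divide by the smallest (0.010444 mol): C 1.667, H 1.667, O 1.000
Multiplying each by 3 gives whole numbers: C 5.00, H 5.00, O 3.00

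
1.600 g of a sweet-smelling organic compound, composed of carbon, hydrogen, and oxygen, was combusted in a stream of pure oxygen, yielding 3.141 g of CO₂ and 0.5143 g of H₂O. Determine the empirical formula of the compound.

mol C = 3.141 g CO₂ ÷ 44.009 g/mol = 0.071372 mol
mol H = 2 × 0.5143 g H₂O ÷ 18.015 g/mol = 0.057097 mol
mass O = 1.600 − (0.85725 + 0.057554) = 0.68520 g → mol O = 0.68520 ÷ 15.999 = 0.042828 mol
Divide by the smallest (0.042828 mol): C 1.666, H 1.333, O 1.000
Multiplying each by 3 gives whole numbers: C 5.00, H 4.00, O 3.00

C5H4O3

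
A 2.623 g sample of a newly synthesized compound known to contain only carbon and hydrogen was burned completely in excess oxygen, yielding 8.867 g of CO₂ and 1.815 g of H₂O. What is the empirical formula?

CH

mol C = 8.867 g CO₂ ÷ 44.009 g/mol = 0.20148 mol
mol H = 2 × 1.815 g H₂O ÷ 18.015 g/mol = 0.20150 mol
Divide by the smallest (0.20148 mol): C 1.000, H 1.000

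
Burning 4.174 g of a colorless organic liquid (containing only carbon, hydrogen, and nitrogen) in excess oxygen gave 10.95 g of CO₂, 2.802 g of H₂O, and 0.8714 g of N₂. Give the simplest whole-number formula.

C4H5N

mol C = 10.95 g CO₂ ÷ 44.009 g/mol = 0.24881 mol
mol H = 2 × 2.802 g H₂O ÷ 18.015 g/mol = 0.31107 mol
mol N = 2 × 0.8714 g N₂ ÷ 28.014 g/mol = 0.062212 mol
Divide by the smallest (0.062212 mol): C 3.999, H 5.000, N 1.000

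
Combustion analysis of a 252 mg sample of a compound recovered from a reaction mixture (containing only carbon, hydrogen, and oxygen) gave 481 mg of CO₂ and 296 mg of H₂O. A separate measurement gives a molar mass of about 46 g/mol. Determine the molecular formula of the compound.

mol C = 0.481 g CO₂ ÷ 44.009 g/mol = 0.01093 mol
mol H = 2 × 0.296 g H₂O ÷ 18.015 g/mol = 0.03286 mol
mass O = 0.252 − (0.1313 + 0.03312) = 0.08760 g → mol O = 0.08760 ÷ 15.999 = 0.005475 mol
Divide by the smallest (0.005475 mol): C 1.996, H 6.002, O 1.000
Empirical formula: C2H6O
Empirical-formula mass = 46.07 g/mol; 46 ÷ 46.07 ≈ 1, so the molecular formula is C2H6O.

C2H6O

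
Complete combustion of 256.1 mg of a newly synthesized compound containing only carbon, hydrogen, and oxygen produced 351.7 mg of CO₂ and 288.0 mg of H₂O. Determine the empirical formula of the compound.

mol C = 0.3517 g CO₂ ÷ 44.009 g/mol = 0.0079915 mol
mol H = 2 × 0.2880 g H₂O ÷ 18.015 g/mol = 0.031973 mol
mass O = 0.2561 − (0.095986 + 0.032229) = 0.12788 g → mol O = 0.12788 ÷ 15.999 = 0.0079933 mol
Divide by the smallest (0.0079915 mol): C 1.000, H 4.001, O 1.000

CH4O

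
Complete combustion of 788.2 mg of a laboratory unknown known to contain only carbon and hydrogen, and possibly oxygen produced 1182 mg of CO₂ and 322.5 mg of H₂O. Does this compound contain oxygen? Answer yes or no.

mol C = 1.182 g CO₂ ÷ 44.009 g/mol = 0.026858 mol
mol H = 2 × 0.3225 g H₂O ÷ 18.015 g/mol = 0.035803 mol
C and H account for only 0.35868 g of the 0.7882 g sample; the remaining 0.42952 g must be oxygen.

yes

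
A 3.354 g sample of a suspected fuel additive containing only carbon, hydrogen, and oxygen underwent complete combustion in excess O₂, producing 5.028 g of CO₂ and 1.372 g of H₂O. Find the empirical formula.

mol C = 5.028 g CO₂ ÷ 44.009 g/mol = 0.11425 mol
mol H = 2 × 1.372 g H₂O ÷ 18.015 g/mol = 0.15232 mol
mass O = 3.354 − (1.3722 + 0.15354) = 1.8282 g → mol O = 1.8282 ÷ 15.999 = 0.11427 mol
Divide by the smallest (0.11425 mol): C 1.000, H 1.333, O 1.000
Multiplying each by 3 gives whole numbers: C 3.00, H 4.00, O 3.00

C3H4O3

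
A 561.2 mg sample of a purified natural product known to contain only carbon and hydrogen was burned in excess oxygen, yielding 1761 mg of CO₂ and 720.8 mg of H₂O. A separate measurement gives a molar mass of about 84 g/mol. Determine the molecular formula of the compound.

C6H12

mol C = 1.761 g CO₂ ÷ 44.009 g/mol = 0.040015 mol
mol H = 2 × 0.7208 g H₂O ÷ 18.015 g/mol = 0.080022 mol
Divide by the smallest (0.040015 mol): C 1.000, H 2.000
Empirical formula: CH2
Empirical-formula mass = 14.03 g/mol; 84 ÷ 14.03 ≈ 6, so the molecular formula is C6H12.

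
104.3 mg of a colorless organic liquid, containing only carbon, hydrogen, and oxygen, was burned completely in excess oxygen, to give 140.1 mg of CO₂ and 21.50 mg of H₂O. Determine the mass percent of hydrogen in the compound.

mol C = 0.1401 g CO₂ ÷ 44.009 g/mol = 0.0031834 mol
mol H = 2 × 0.02150 g H₂O ÷ 18.015 g/mol = 0.0023869 mol
mass O = 0.1043 − (0.038236 + 0.0024060) = 0.063658 g → mol O = 0.063658 ÷ 15.999 = 0.0039789 mol
mass % H = 0.0024060 g ÷ 0.1043 g × 100%

2.31%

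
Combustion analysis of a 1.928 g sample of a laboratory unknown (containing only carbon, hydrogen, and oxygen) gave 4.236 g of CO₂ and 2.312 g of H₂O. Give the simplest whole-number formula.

C3H8O

mol C = 4.236 g CO₂ ÷ 44.009 g/mol = 0.096253 mol
mol H = 2 × 2.312 g H₂O ÷ 18.015 g/mol = 0.25667 mol
mass O = 1.928 − (1.1561 + 0.25873) = 0.51318 g → mol O = 0.51318 ÷ 15.999 = 0.032076 mol
Divide by the smallest (0.032076 mol): C 3.001, H 8.002, O 1.000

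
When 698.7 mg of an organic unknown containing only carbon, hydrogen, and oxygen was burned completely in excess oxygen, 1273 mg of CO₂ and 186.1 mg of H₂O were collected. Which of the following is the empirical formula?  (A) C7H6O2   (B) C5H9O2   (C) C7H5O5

(C) C7H5O5

mol C = 1.273 g CO₂ ÷ 44.009 g/mol = 0.028926 mol
mol H = 2 × 0.1861 g H₂O ÷ 18.015 g/mol = 0.020661 mol
mass O = 0.6987 − (0.34743 + 0.020826) = 0.33045 g → mol O = 0.33045 ÷ 15.999 = 0.020654 mol
Divide by the smallest (0.020654 mol): C 1.400, H 1.000, O 1.000
Multiplying each by 5 gives whole numbers: C 7.00, H 5.00, O 5.00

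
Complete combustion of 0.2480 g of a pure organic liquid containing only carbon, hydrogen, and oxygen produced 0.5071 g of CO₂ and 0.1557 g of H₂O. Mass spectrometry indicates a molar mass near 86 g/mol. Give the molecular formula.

mol C = 0.5071 g CO₂ ÷ 44.009 g/mol = 0.011523 mol
mol H = 2 × 0.1557 g H₂O ÷ 18.015 g/mol = 0.017286 mol
mass O = 0.2480 − (0.13840 + 0.017424) = 0.092178 g → mol O = 0.092178 ÷ 15.999 = 0.0057615 mol
Divide by the smallest (0.0057615 mol): C 2.000, H 3.000, O 1.000
Empirical formula: C2H3O
Empirical-formula mass = 43.05 g/mol; 86 ÷ 43.05 ≈ 2, so the molecular formula is C4H6O2.

C4H6O2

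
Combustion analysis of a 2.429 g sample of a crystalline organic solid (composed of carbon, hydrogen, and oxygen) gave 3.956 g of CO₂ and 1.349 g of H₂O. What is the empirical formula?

mol C = 3.956 g CO₂ ÷ 44.009 g/mol = 0.089891 mol
mol H = 2 × 1.349 g H₂O ÷ 18.015 g/mol = 0.14976 mol
mass O = 2.429 − (1.0797 + 0.15096) = 1.1984 g → mol O = 1.1984 ÷ 15.999 = 0.074902 mol
Divide by the smallest (0.074902 mol): C 1.200, H 1.999, O 1.000
Multiplying each by 5 gives whole numbers: C 6.00, H 10.00, O 5.00

C6H10O5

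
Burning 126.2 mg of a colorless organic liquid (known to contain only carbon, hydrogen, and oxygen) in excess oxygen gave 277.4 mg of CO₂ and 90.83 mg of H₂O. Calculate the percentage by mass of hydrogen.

mol C = 0.2774 g CO₂ ÷ 44.009 g/mol = 0.0063033 mol
mol H = 2 × 0.09083 g H₂O ÷ 18.015 g/mol = 0.010084 mol
mass O = 0.1262 − (0.075708 + 0.010164) = 0.040327 g → mol O = 0.040327 ÷ 15.999 = 0.0025206 mol
mass % H = 0.010164 g ÷ 0.1262 g × 100%

8.05%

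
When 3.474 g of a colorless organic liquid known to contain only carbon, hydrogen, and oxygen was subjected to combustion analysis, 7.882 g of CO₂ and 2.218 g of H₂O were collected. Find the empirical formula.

C8H11O3

mol C = 7.882 g CO₂ ÷ 44.009 g/mol = 0.17910 mol
mol H = 2 × 2.218 g H₂O ÷ 18.015 g/mol = 0.24624 mol
mass O = 3.474 − (2.1512 + 0.24821) = 1.0746 g → mol O = 1.0746 ÷ 15.999 = 0.067168 mol
Divide by the smallest (0.067168 mol): C 2.666, H 3.666, O 1.000
Multiplying each by 3 gives whole numbers: C 8.00, H 11.00, O 3.00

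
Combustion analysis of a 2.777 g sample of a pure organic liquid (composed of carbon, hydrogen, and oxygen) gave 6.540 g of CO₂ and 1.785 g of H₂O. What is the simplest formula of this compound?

C3H4O

mol C = 6.540 g CO₂ ÷ 44.009 g/mol = 0.14861 mol
mol H = 2 × 1.785 g H₂O ÷ 18.015 g/mol = 0.19817 mol
mass O = 2.777 − (1.7849 + 0.19975) = 0.79234 g → mol O = 0.79234 ÷ 15.999 = 0.049524 mol
Divide by the smallest (0.049524 mol): C 3.001, H 4.001, O 1.000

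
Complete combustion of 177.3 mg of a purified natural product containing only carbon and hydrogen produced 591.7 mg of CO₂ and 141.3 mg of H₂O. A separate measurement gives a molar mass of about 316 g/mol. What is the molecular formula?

C24H28

mol C = 0.5917 g CO₂ ÷ 44.009 g/mol = 0.013445 mol
mol H = 2 × 0.1413 g H₂O ÷ 18.015 g/mol = 0.015687 mol
Divide by the smallest (0.013445 mol): C 1.000, H 1.167
Multiplying each by 6 gives whole numbers: C 6.00, H 7.00
Empirical formula: C6H7
Empirical-formula mass = 79.12 g/mol; 316 ÷ 79.12 ≈ 4, so the molecular formula is C24H28.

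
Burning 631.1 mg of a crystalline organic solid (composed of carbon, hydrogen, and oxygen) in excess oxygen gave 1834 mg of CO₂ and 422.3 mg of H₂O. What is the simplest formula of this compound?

C8H9O

mol C = 1.834 g CO₂ ÷ 44.009 g/mol = 0.041673 mol
mol H = 2 × 0.4223 g H₂O ÷ 18.015 g/mol = 0.046883 mol
mass O = 0.6311 − (0.50054 + 0.047258) = 0.083304 g → mol O = 0.083304 ÷ 15.999 = 0.0052068 mol
Divide by the smallest (0.0052068 mol): C 8.004, H 9.004, O 1.000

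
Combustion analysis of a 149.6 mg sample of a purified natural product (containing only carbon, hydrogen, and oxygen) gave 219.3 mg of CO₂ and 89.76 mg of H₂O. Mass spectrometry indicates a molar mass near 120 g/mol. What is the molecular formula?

mol C = 0.2193 g CO₂ ÷ 44.009 g/mol = 0.0049831 mol
mol H = 2 × 0.08976 g H₂O ÷ 18.015 g/mol = 0.0099650 mol
mass O = 0.1496 − (0.059852 + 0.010045) = 0.079704 g → mol O = 0.079704 ÷ 15.999 = 0.0049818 mol
Divide by the smallest (0.0049818 mol): C 1.000, H 2.000, O 1.000
Empirical formula: CH2O
Empirical-formula mass = 30.03 g/mol; 120 ÷ 30.03 ≈ 4, so the molecular formula is C4H8O4.

C4H8O4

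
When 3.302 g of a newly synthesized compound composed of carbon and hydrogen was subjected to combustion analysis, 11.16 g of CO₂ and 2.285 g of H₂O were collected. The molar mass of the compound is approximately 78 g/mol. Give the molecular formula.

C6H6

mol C = 11.16 g CO₂ ÷ 44.009 g/mol = 0.25358 mol
mol H = 2 × 2.285 g H₂O ÷ 18.015 g/mol = 0.25368 mol
Divide by the smallest (0.25358 mol): C 1.000, H 1.000
Empirical formula: CH
Empirical-formula mass = 13.02 g/mol; 78 ÷ 13.02 ≈ 6, so the molecular formula is C6H6.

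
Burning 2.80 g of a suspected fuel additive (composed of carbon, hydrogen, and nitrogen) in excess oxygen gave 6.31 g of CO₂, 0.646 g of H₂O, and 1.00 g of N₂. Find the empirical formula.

mol C = 6.31 g CO₂ ÷ 44.009 g/mol = 0.1434 mol
mol H = 2 × 0.646 g H₂O ÷ 18.015 g/mol = 0.07172 mol
mol N = 2 × 1.00 g N₂ ÷ 28.014 g/mol = 0.07139 mol
Divide by the smallest (0.07139 mol): C 2.008, H 1.005, N 1.000

C2HN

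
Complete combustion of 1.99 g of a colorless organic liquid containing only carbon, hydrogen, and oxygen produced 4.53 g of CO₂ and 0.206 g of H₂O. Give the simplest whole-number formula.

mol C = 4.53 g CO₂ ÷ 44.009 g/mol = 0.1029 mol
mol H = 2 × 0.206 g H₂O ÷ 18.015 g/mol = 0.02287 mol
mass O = 1.99 − (1.236 + 0.02305) = 0.7306 g → mol O = 0.7306 ÷ 15.999 = 0.04567 mol
Divide by the smallest (0.02287 mol): C 4.501, H 1.000, O 1.997
Multiplying each by 2 gives whole numbers: C 9.00, H 2.00, O 3.99

C9H2O4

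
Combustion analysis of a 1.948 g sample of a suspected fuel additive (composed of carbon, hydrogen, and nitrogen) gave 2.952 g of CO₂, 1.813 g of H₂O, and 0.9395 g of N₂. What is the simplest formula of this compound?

CH3N

mol C = 2.952 g CO₂ ÷ 44.009 g/mol = 0.067077 mol
mol H = 2 × 1.813 g H₂O ÷ 18.015 g/mol = 0.20128 mol
mol N = 2 × 0.9395 g N₂ ÷ 28.014 g/mol = 0.067074 mol
Divide by the smallest (0.067074 mol): C 1.000, H 3.001, N 1.000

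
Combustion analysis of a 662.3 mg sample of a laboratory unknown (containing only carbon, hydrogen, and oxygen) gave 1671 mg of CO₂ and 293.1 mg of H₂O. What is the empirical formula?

mol C = 1.671 g CO₂ ÷ 44.009 g/mol = 0.037970 mol
mol H = 2 × 0.2931 g H₂O ÷ 18.015 g/mol = 0.032540 mol
mass O = 0.6623 − (0.45605 + 0.032800) = 0.17345 g → mol O = 0.17345 ÷ 15.999 = 0.010841 mol
Divide by the smallest (0.010841 mol): C 3.502, H 3.001, O 1.000
Multiplying each by 2 gives whole numbers: C 7.00, H 6.00, O 2.00

C7H6O2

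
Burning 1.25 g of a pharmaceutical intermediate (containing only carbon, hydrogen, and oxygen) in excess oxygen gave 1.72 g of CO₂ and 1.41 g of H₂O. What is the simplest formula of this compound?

mol C = 1.72 g CO₂ ÷ 44.009 g/mol = 0.03908 mol
mol H = 2 × 1.41 g H₂O ÷ 18.015 g/mol = 0.1565 mol
mass O = 1.25 − (0.4694 + 0.1578) = 0.6228 g → mol O = 0.6228 ÷ 15.999 = 0.03893 mol
Divide by the smallest (0.03893 mol): C 1.004, H 4.021, O 1.000

CH4O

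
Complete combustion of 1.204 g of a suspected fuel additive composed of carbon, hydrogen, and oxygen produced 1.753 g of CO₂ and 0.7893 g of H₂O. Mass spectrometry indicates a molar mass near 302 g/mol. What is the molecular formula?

mol C = 1.753 g CO₂ ÷ 44.009 g/mol = 0.039833 mol
mol H = 2 × 0.7893 g H₂O ÷ 18.015 g/mol = 0.087627 mol
mass O = 1.204 − (0.47843 + 0.088328) = 0.63724 g → mol O = 0.63724 ÷ 15.999 = 0.039830 mol
Divide by the smallest (0.039830 mol): C 1.000, H 2.200, O 1.000
Multiplying each by 5 gives whole numbers: C 5.00, H 11.00, O 5.00
Empirical formula: C5H11O5
Empirical-formula mass = 151.14 g/mol; 302 ÷ 151.14 ≈ 2, so the molecular formula is C10H22O10.

C10H22O10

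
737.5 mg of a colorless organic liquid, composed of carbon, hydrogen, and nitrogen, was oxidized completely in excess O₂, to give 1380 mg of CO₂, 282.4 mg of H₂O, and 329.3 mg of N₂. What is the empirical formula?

mol C = 1.380 g CO₂ ÷ 44.009 g/mol = 0.031357 mol
mol H = 2 × 0.2824 g H₂O ÷ 18.015 g/mol = 0.031352 mol
mol N = 2 × 0.3293 g N₂ ÷ 28.014 g/mol = 0.023510 mol
Divide by the smallest (0.023510 mol): C 1.334, H 1.334, N 1.000
Multiplying each by 3 gives whole numbers: C 4.00, H 4.00, N 3.00

C4H4N3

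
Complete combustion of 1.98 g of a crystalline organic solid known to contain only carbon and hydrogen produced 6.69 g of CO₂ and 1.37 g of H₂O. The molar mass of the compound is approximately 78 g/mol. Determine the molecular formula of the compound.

mol C = 6.69 g CO₂ ÷ 44.009 g/mol = 0.1520 mol
mol H = 2 × 1.37 g H₂O ÷ 18.015 g/mol = 0.1521 mol
Divide by the smallest (0.1520 mol): C 1.000, H 1.001
Empirical formula: CH
Empirical-formula mass = 13.02 g/mol; 78 ÷ 13.02 ≈ 6, so the molecular formula is C6H6.

C6H6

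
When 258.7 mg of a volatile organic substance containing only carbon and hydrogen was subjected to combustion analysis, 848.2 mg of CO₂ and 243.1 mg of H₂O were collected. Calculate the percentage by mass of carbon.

mol C = 0.8482 g CO₂ ÷ 44.009 g/mol = 0.019273 mol
mol H = 2 × 0.2431 g H₂O ÷ 18.015 g/mol = 0.026989 mol
mass % C = 0.23149 g ÷ 0.2587 g × 100%

89.48%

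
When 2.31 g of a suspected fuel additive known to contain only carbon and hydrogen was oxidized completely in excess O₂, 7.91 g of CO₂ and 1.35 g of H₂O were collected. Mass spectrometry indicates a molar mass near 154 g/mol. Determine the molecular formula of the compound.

mol C = 7.91 g CO₂ ÷ 44.009 g/mol = 0.1797 mol
mol H = 2 × 1.35 g H₂O ÷ 18.015 g/mol = 0.1499 mol
Divide by the smallest (0.1499 mol): C 1.199, H 1.000
Multiplying each by 5 gives whole numbers: C 6.00, H 5.00
Empirical formula: C6H5
Empirical-formula mass = 77.11 g/mol; 154 ÷ 77.11 ≈ 2, so the molecular formula is C12H10.

C12H10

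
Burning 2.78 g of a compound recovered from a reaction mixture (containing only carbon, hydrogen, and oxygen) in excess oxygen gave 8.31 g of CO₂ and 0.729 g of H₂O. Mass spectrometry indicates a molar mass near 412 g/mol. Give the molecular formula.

C28H12O4

mol C = 8.31 g CO₂ ÷ 44.009 g/mol = 0.1888 mol
mol H = 2 × 0.729 g H₂O ÷ 18.015 g/mol = 0.08093 mol
mass O = 2.78 − (2.268 + 0.08158) = 0.4304 g → mol O = 0.4304 ÷ 15.999 = 0.02690 mol
Divide by the smallest (0.02690 mol): C 7.018, H 3.008, O 1.000
Empirical formula: C7H3O
Empirical-formula mass = 103.10 g/mol; 412 ÷ 103.10 ≈ 4, so the molecular formula is C28H12O4.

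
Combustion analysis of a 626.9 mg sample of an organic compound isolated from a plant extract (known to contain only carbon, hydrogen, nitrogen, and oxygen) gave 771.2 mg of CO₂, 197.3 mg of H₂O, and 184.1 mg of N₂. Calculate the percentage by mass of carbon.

33.57%

mol C = 0.7712 g CO₂ ÷ 44.009 g/mol = 0.017524 mol
mol H = 2 × 0.1973 g H₂O ÷ 18.015 g/mol = 0.021904 mol
mol N = 2 × 0.1841 g N₂ ÷ 28.014 g/mol = 0.013143 mol
mass O = 0.6269 − (0.21048 + 0.022079 + 0.18410) = 0.21024 g → mol O = 0.21024 ÷ 15.999 = 0.013141 mol
mass % C = 0.21048 g ÷ 0.6269 g × 100%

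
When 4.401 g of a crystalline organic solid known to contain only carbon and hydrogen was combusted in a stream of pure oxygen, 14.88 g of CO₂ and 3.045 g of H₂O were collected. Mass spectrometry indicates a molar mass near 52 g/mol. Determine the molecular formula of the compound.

mol C = 14.88 g CO₂ ÷ 44.009 g/mol = 0.33811 mol
mol H = 2 × 3.045 g H₂O ÷ 18.015 g/mol = 0.33805 mol
Divide by the smallest (0.33805 mol): C 1.000, H 1.000
Empirical formula: CH
Empirical-formula mass = 13.02 g/mol; 52 ÷ 13.02 ≈ 4, so the molecular formula is C4H4.

C4H4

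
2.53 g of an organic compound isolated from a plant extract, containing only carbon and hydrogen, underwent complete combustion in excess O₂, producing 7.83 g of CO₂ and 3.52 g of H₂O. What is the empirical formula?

C5H11

mol C = 7.83 g CO₂ ÷ 44.009 g/mol = 0.1779 mol
mol H = 2 × 3.52 g H₂O ÷ 18.015 g/mol = 0.3908 mol
Divide by the smallest (0.1779 mol): C 1.000, H 2.196
Multiplying each by 5 gives whole numbers: C 5.00, H 10.98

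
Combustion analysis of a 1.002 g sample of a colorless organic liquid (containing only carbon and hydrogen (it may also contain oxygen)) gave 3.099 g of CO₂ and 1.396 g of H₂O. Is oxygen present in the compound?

no

mol C = 3.099 g CO₂ ÷ 44.009 g/mol = 0.070417 mol
mol H = 2 × 1.396 g H₂O ÷ 18.015 g/mol = 0.15498 mol
C and H together account for 1.0020 g — essentially the entire 1.002 g sample — so the compound contains no oxygen.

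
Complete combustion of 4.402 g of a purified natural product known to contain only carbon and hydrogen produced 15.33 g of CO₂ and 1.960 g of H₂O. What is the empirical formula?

C8H5

mol C = 15.33 g CO₂ ÷ 44.009 g/mol = 0.34834 mol
mol H = 2 × 1.960 g H₂O ÷ 18.015 g/mol = 0.21760 mol
Divide by the smallest (0.21760 mol): C 1.601, H 1.000
Multiplying each by 5 gives whole numbers: C 8.00, H 5.00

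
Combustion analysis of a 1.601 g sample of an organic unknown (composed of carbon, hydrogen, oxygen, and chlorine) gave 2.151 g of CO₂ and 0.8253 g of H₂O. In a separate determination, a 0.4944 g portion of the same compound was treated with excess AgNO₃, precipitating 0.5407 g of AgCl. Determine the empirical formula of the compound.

C8H15Cl2O5

mol C = 2.151 g CO₂ ÷ 44.009 g/mol = 0.048876 mol
mol H = 2 × 0.8253 g H₂O ÷ 18.015 g/mol = 0.091624 mol
From the AgCl data: mol Cl per gram of compound = (0.5407 ÷ 143.318) ÷ 0.4944 = 0.0076309 mol/g, so in the 1.601 g combustion sample mol Cl = 0.012217 mol
mass O = 1.601 − (0.58705 + 0.092357 + 0.43310) = 0.48849 g → mol O = 0.48849 ÷ 15.999 = 0.030533 mol
Divide by the smallest (0.012217 mol): C 4.001, H 7.500, Cl 1.000, O 2.499
Multiplying each by 2 gives whole numbers: C 8.00, H 15.00, Cl 2.00, O 5.00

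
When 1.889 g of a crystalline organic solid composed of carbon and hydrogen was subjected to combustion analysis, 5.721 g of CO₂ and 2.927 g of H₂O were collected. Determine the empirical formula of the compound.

C2H5

mol C = 5.721 g CO₂ ÷ 44.009 g/mol = 0.13000 mol
mol H = 2 × 2.927 g H₂O ÷ 18.015 g/mol = 0.32495 mol
Divide by the smallest (0.13000 mol): C 1.000, H 2.500
Multiplying each by 2 gives whole numbers: C 2.00, H 5.00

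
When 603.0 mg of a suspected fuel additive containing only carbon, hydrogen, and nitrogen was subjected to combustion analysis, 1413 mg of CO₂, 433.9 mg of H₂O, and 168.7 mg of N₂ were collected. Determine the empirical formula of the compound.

C8H12N3

mol C = 1.413 g CO₂ ÷ 44.009 g/mol = 0.032107 mol
mol H = 2 × 0.4339 g H₂O ÷ 18.015 g/mol = 0.048171 mol
mol N = 2 × 0.1687 g N₂ ÷ 28.014 g/mol = 0.012044 mol
Divide by the smallest (0.012044 mol): C 2.666, H 4.000, N 1.000
Multiplying each by 3 gives whole numbers: C 8.00, H 12.00, N 3.00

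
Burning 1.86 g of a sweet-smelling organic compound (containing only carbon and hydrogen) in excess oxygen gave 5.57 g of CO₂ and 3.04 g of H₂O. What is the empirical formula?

C3H8

mol C = 5.57 g CO₂ ÷ 44.009 g/mol = 0.1266 mol
mol H = 2 × 3.04 g H₂O ÷ 18.015 g/mol = 0.3375 mol
Divide by the smallest (0.1266 mol): C 1.000, H 2.667
Multiplying each by 3 gives whole numbers: C 3.00, H 8.00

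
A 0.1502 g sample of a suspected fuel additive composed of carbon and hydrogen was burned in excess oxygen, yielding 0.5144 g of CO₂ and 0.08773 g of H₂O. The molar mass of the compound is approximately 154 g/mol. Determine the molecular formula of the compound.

C12H10

mol C = 0.5144 g CO₂ ÷ 44.009 g/mol = 0.011689 mol
mol H = 2 × 0.08773 g H₂O ÷ 18.015 g/mol = 0.0097397 mol
Divide by the smallest (0.0097397 mol): C 1.200, H 1.000
Multiplying each by 5 gives whole numbers: C 6.00, H 5.00
Empirical formula: C6H5
Empirical-formula mass = 77.11 g/mol; 154 ÷ 77.11 ≈ 2, so the molecular formula is C12H10.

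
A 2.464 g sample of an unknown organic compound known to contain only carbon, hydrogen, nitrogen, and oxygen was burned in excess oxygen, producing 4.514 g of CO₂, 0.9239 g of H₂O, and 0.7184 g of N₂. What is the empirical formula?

C4H4N2O

mol C = 4.514 g CO₂ ÷ 44.009 g/mol = 0.10257 mol
mol H = 2 × 0.9239 g H₂O ÷ 18.015 g/mol = 0.10257 mol
mol N = 2 × 0.7184 g N₂ ÷ 28.014 g/mol = 0.051289 mol
mass O = 2.464 − (1.2320 + 0.10339 + 0.71840) = 0.41024 g → mol O = 0.41024 ÷ 15.999 = 0.025642 mol
Divide by the smallest (0.025642 mol): C 4.000, H 4.000, N 2.000, O 1.000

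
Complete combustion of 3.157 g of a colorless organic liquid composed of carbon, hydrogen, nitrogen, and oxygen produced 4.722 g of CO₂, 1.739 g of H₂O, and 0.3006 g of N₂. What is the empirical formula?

C5H9NO4

mol C = 4.722 g CO₂ ÷ 44.009 g/mol = 0.10730 mol
mol H = 2 × 1.739 g H₂O ÷ 18.015 g/mol = 0.19306 mol
mol N = 2 × 0.3006 g N₂ ÷ 28.014 g/mol = 0.021461 mol
mass O = 3.157 − (1.2887 + 0.19461 + 0.30060) = 1.3731 g → mol O = 1.3731 ÷ 15.999 = 0.085822 mol
Divide by the smallest (0.021461 mol): C 5.000, H 8.996, N 1.000, O 3.999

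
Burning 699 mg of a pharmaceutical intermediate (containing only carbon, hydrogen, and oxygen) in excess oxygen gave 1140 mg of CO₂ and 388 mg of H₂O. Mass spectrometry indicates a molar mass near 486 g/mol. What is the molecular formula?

C18H30O15

mol C = 1.14 g CO₂ ÷ 44.009 g/mol = 0.02590 mol
mol H = 2 × 0.388 g H₂O ÷ 18.015 g/mol = 0.04308 mol
mass O = 0.699 − (0.3111 + 0.04342) = 0.3444 g → mol O = 0.3444 ÷ 15.999 = 0.02153 mol
Divide by the smallest (0.02153 mol): C 1.203, H 2.001, O 1.000
Multiplying each by 5 gives whole numbers: C 6.02, H 10.00, O 5.00
Empirical formula: C6H10O5
Empirical-formula mass = 162.14 g/mol; 486 ÷ 162.14 ≈ 3, so the molecular formula is C18H30O15.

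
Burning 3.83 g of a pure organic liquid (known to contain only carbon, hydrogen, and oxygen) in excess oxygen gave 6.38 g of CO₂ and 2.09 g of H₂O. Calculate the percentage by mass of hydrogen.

mol C = 6.38 g CO₂ ÷ 44.009 g/mol = 0.1450 mol
mol H = 2 × 2.09 g H₂O ÷ 18.015 g/mol = 0.2320 mol
mass O = 3.83 − (1.741 + 0.2339) = 1.855 g → mol O = 1.855 ÷ 15.999 = 0.1159 mol
mass % H = 0.2339 g ÷ 3.83 g × 100%

6.1%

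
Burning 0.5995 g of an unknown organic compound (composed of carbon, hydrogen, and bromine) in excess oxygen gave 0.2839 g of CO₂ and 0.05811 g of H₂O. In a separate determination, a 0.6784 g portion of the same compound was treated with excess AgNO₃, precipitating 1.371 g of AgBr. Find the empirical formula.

mol C = 0.2839 g CO₂ ÷ 44.009 g/mol = 0.0064510 mol
mol H = 2 × 0.05811 g H₂O ÷ 18.015 g/mol = 0.0064513 mol
From the AgBr data: mol Br per gram of compound = (1.371 ÷ 187.772) ÷ 0.6784 = 0.010763 mol/g, so in the 0.5995 g combustion sample mol Br = 0.0064522 mol
Divide by the smallest (0.0064510 mol): C 1.000, H 1.000, Br 1.000

CHBr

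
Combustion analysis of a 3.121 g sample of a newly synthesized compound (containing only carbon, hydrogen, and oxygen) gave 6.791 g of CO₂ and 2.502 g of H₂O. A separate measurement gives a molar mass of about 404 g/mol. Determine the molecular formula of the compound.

C20H36O8

mol C = 6.791 g CO₂ ÷ 44.009 g/mol = 0.15431 mol
mol H = 2 × 2.502 g H₂O ÷ 18.015 g/mol = 0.27777 mol
mass O = 3.121 − (1.8534 + 0.27999) = 0.98760 g → mol O = 0.98760 ÷ 15.999 = 0.061729 mol
Divide by the smallest (0.061729 mol): C 2.500, H 4.500, O 1.000
Multiplying each by 2 gives whole numbers: C 5.00, H 9.00, O 2.00
Empirical formula: C5H9O2
Empirical-formula mass = 101.12 g/mol; 404 ÷ 101.12 ≈ 4, so the molecular formula is C20H36O8.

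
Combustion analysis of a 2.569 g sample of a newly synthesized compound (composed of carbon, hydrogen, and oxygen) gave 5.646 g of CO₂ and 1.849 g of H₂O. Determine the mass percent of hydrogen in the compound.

mol C = 5.646 g CO₂ ÷ 44.009 g/mol = 0.12829 mol
mol H = 2 × 1.849 g H₂O ÷ 18.015 g/mol = 0.20527 mol
mass O = 2.569 − (1.5409 + 0.20692) = 0.82117 g → mol O = 0.82117 ÷ 15.999 = 0.051326 mol
mass % H = 0.20692 g ÷ 2.569 g × 100%

8.05%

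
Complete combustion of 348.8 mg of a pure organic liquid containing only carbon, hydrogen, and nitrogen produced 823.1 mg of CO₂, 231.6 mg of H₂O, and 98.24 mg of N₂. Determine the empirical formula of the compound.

C8H11N3

mol C = 0.8231 g CO₂ ÷ 44.009 g/mol = 0.018703 mol
mol H = 2 × 0.2316 g H₂O ÷ 18.015 g/mol = 0.025712 mol
mol N = 2 × 0.09824 g N₂ ÷ 28.014 g/mol = 0.0070136 mol
Divide by the smallest (0.0070136 mol): C 2.667, H 3.666, N 1.000
Multiplying each by 3 gives whole numbers: C 8.00, H 11.00, N 3.00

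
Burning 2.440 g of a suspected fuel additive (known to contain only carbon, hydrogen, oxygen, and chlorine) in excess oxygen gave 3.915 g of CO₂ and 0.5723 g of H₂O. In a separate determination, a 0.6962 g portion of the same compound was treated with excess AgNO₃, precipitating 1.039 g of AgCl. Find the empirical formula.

mol C = 3.915 g CO₂ ÷ 44.009 g/mol = 0.088959 mol
mol H = 2 × 0.5723 g H₂O ÷ 18.015 g/mol = 0.063536 mol
From the AgCl data: mol Cl per gram of compound = (1.039 ÷ 143.318) ÷ 0.6962 = 0.010413 mol/g, so in the 2.440 g combustion sample mol Cl = 0.025408 mol
mass O = 2.440 − (1.0685 + 0.064044 + 0.90071) = 0.40675 g → mol O = 0.40675 ÷ 15.999 = 0.025424 mol
Divide by the smallest (0.025408 mol): C 3.501, H 2.501, Cl 1.000, O 1.001
Multiplying each by 2 gives whole numbers: C 7.00, H 5.00, Cl 2.00, O 2.00

C7H5Cl2O2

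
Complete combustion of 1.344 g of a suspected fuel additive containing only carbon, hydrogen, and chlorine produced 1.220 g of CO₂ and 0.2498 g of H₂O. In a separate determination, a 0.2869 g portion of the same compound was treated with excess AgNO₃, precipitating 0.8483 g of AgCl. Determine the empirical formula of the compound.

CHCl

mol C = 1.220 g CO₂ ÷ 44.009 g/mol = 0.027722 mol
mol H = 2 × 0.2498 g H₂O ÷ 18.015 g/mol = 0.027732 mol
From the AgCl data: mol Cl per gram of compound = (0.8483 ÷ 143.318) ÷ 0.2869 = 0.020631 mol/g, so in the 1.344 g combustion sample mol Cl = 0.027728 mol
Divide by the smallest (0.027722 mol): C 1.000, H 1.000, Cl 1.000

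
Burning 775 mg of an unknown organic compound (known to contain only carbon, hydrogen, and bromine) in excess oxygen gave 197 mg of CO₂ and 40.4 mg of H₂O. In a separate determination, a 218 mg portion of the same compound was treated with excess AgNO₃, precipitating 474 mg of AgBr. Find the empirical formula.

mol C = 0.197 g CO₂ ÷ 44.009 g/mol = 0.004476 mol
mol H = 2 × 0.0404 g H₂O ÷ 18.015 g/mol = 0.004485 mol
From the AgBr data: mol Br per gram of compound = (0.474 ÷ 187.772) ÷ 0.218 = 0.01158 mol/g, so in the 0.775 g combustion sample mol Br = 0.008974 mol
Divide by the smallest (0.004476 mol): C 1.000, H 1.002, Br 2.005

CHBr2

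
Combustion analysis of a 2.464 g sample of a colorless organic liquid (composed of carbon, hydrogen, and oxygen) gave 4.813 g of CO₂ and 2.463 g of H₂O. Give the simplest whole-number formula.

mol C = 4.813 g CO₂ ÷ 44.009 g/mol = 0.10936 mol
mol H = 2 × 2.463 g H₂O ÷ 18.015 g/mol = 0.27344 mol
mass O = 2.464 − (1.3136 + 0.27563) = 0.87480 g → mol O = 0.87480 ÷ 15.999 = 0.054679 mol
Divide by the smallest (0.054679 mol): C 2.000, H 5.001, O 1.000

C2H5O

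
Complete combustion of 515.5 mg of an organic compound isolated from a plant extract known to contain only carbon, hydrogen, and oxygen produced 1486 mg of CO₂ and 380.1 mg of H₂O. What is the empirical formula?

mol C = 1.486 g CO₂ ÷ 44.009 g/mol = 0.033766 mol
mol H = 2 × 0.3801 g H₂O ÷ 18.015 g/mol = 0.042198 mol
mass O = 0.5155 − (0.40556 + 0.042536) = 0.067403 g → mol O = 0.067403 ÷ 15.999 = 0.0042129 mol
Divide by the smallest (0.0042129 mol): C 8.015, H 10.016, O 1.000

C8H10O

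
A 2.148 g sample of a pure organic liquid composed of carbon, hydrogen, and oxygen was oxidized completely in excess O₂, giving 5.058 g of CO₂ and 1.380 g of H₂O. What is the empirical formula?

C3H4O

mol C = 5.058 g CO₂ ÷ 44.009 g/mol = 0.11493 mol
mol H = 2 × 1.380 g H₂O ÷ 18.015 g/mol = 0.15321 mol
mass O = 2.148 − (1.3804 + 0.15443) = 0.61313 g → mol O = 0.61313 ÷ 15.999 = 0.038323 mol
Divide by the smallest (0.038323 mol): C 2.999, H 3.998, O 1.000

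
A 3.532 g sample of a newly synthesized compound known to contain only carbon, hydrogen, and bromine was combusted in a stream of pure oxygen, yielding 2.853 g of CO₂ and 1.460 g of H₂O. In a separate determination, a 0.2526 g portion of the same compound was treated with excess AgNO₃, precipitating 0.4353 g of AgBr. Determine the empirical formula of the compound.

mol C = 2.853 g CO₂ ÷ 44.009 g/mol = 0.064828 mol
mol H = 2 × 1.460 g H₂O ÷ 18.015 g/mol = 0.16209 mol
From the AgBr data: mol Br per gram of compound = (0.4353 ÷ 187.772) ÷ 0.2526 = 0.0091775 mol/g, so in the 3.532 g combustion sample mol Br = 0.032415 mol
Divide by the smallest (0.032415 mol): C 2.000, H 5.000, Br 1.000

C2H5Br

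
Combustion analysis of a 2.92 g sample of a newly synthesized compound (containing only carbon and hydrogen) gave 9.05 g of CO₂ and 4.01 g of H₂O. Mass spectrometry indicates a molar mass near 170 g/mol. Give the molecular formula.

mol C = 9.05 g CO₂ ÷ 44.009 g/mol = 0.2056 mol
mol H = 2 × 4.01 g H₂O ÷ 18.015 g/mol = 0.4452 mol
Divide by the smallest (0.2056 mol): C 1.000, H 2.165
Multiplying each by 6 gives whole numbers: C 6.00, H 12.99
Empirical formula: C6H13
Empirical-formula mass = 85.17 g/mol; 170 ÷ 85.17 ≈ 2, so the molecular formula is C12H26.

C12H26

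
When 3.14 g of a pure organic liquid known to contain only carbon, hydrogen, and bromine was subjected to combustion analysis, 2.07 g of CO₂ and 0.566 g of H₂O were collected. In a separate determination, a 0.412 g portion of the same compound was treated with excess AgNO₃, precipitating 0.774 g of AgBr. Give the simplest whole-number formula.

C3H4Br2

mol C = 2.07 g CO₂ ÷ 44.009 g/mol = 0.04704 mol
mol H = 2 × 0.566 g H₂O ÷ 18.015 g/mol = 0.06284 mol
From the AgBr data: mol Br per gram of compound = (0.774 ÷ 187.772) ÷ 0.412 = 0.01000 mol/g, so in the 3.14 g combustion sample mol Br = 0.03142 mol
Divide by the smallest (0.03142 mol): C 1.497, H 2.000, Br 1.000
Multiplying each by 2 gives whole numbers: C 2.99, H 4.00, Br 2.00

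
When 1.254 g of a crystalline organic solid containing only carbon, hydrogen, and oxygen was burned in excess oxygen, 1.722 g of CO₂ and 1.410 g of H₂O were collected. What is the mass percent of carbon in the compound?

37.48%

mol C = 1.722 g CO₂ ÷ 44.009 g/mol = 0.039128 mol
mol H = 2 × 1.410 g H₂O ÷ 18.015 g/mol = 0.15654 mol
mass O = 1.254 − (0.46997 + 0.15779) = 0.62624 g → mol O = 0.62624 ÷ 15.999 = 0.039142 mol
mass % C = 0.46997 g ÷ 1.254 g × 100%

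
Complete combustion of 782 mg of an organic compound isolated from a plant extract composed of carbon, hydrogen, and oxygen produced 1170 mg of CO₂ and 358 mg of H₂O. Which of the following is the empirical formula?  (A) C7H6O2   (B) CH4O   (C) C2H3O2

mol C = 1.17 g CO₂ ÷ 44.009 g/mol = 0.02659 mol
mol H = 2 × 0.358 g H₂O ÷ 18.015 g/mol = 0.03974 mol
mass O = 0.782 − (0.3193 + 0.04006) = 0.4226 g → mol O = 0.4226 ÷ 15.999 = 0.02642 mol
Divide by the smallest (0.02642 mol): C 1.006, H 1.505, O 1.000
Multiplying each by 2 gives whole numbers: C 2.01, H 3.01, O 2.00

(C) C2H3O2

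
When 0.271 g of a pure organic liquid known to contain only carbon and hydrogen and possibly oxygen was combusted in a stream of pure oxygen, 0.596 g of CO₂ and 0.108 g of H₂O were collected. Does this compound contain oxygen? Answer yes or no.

yes

mol C = 0.596 g CO₂ ÷ 44.009 g/mol = 0.01354 mol
mol H = 2 × 0.108 g H₂O ÷ 18.015 g/mol = 0.01199 mol
C and H account for only 0.1747 g of the 0.271 g sample; the remaining 0.09625 g must be oxygen.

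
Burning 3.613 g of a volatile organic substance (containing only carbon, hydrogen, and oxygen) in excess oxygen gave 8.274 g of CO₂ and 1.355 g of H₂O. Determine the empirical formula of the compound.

mol C = 8.274 g CO₂ ÷ 44.009 g/mol = 0.18801 mol
mol H = 2 × 1.355 g H₂O ÷ 18.015 g/mol = 0.15043 mol
mass O = 3.613 − (2.2582 + 0.15163) = 1.2032 g → mol O = 1.2032 ÷ 15.999 = 0.075206 mol
Divide by the smallest (0.075206 mol): C 2.500, H 2.000, O 1.000
Multiplying each by 2 gives whole numbers: C 5.00, H 4.00, O 2.00

C5H4O2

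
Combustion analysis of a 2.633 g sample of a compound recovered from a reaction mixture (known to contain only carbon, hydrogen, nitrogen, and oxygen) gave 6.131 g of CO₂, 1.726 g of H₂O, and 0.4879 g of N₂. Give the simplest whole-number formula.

mol C = 6.131 g CO₂ ÷ 44.009 g/mol = 0.13931 mol
mol H = 2 × 1.726 g H₂O ÷ 18.015 g/mol = 0.19162 mol
mol N = 2 × 0.4879 g N₂ ÷ 28.014 g/mol = 0.034833 mol
mass O = 2.633 − (1.6733 + 0.19315 + 0.48790) = 0.27867 g → mol O = 0.27867 ÷ 15.999 = 0.017418 mol
Divide by the smallest (0.017418 mol): C 7.998, H 11.001, N 2.000, O 1.000

C8H11N2O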